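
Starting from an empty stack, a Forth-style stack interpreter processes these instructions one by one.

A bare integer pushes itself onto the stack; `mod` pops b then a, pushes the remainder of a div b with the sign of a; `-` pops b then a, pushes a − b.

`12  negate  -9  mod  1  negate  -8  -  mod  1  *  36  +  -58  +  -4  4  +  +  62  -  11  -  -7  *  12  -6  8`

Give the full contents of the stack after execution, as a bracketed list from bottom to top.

12     -> 12
negate -> -12
-9     -> -12 -9
mod    -> -3
1      -> -3 1
negate -> -3 -1
-8     -> -3 -1 -8
-      -> -3 7
mod    -> -3
1      -> -3 1
*      -> -3
36     -> -3 36
+      -> 33
-58    -> 33 -58
+      -> -25
-4     -> -25 -4
4      -> -25 -4 4
+      -> -25 0
+      -> -25
62     -> -25 62
-      -> -87
11     -> -87 11
-      -> -98
-7     -> -98 -7
*      -> 686
12     -> 686 12
-6     -> 686 12 -6
8      -> 686 12 -6 8

[686, 12, -6, 8]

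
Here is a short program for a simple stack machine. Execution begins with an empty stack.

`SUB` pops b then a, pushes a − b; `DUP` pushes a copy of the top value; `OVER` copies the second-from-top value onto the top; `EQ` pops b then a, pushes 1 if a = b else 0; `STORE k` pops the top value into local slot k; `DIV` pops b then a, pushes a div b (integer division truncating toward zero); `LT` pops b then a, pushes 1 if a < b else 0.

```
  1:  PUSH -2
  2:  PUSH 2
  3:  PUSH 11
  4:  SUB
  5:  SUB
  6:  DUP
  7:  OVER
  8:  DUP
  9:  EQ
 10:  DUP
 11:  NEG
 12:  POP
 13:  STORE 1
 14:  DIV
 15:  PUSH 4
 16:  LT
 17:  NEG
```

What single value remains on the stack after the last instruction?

PUSH -2 → -2
PUSH 2  → -2 2
PUSH 11 → -2 2 11
SUB     → -2 -9
SUB     → 7
DUP     → 7 7
OVER    → 7 7 7
DUP     → 7 7 7 7
EQ      → 7 7 1
DUP     → 7 7 1 1
NEG     → 7 7 1 -1
POP     → 7 7 1
STORE 1 → 7 7
DIV     → 1
PUSH 4  → 1 4
LT      → 1
NEG     → -1

-1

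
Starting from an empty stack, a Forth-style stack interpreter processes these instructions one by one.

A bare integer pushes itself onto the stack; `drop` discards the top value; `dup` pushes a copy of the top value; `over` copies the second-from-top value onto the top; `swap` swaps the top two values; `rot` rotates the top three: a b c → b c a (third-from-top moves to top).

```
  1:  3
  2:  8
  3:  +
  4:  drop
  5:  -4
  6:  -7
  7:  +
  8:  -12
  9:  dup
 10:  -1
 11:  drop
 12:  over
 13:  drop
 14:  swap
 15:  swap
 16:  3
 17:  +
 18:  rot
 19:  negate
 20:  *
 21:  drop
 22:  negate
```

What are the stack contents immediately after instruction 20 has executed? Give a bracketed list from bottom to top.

[-12, -99]

3      : 3
8      : 3 8
+      : 11
drop   : (empty)
-4     : -4
-7     : -4 -7
+      : -11
-12    : -11 -12
dup    : -11 -12 -12
-1     : -11 -12 -12 -1
drop   : -11 -12 -12
over   : -11 -12 -12 -12
drop   : -11 -12 -12
swap   : -11 -12 -12
swap   : -11 -12 -12
3      : -11 -12 -12 3
+      : -11 -12 -9
rot    : -12 -9 -11
negate : -12 -9 11
*      : -12 -99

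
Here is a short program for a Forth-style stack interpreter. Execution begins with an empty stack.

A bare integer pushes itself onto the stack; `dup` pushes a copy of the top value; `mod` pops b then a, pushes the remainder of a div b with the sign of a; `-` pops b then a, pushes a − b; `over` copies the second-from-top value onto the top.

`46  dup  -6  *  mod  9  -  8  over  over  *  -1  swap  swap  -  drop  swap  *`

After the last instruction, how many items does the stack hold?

46    [46]
dup   [46, 46]
-6    [46, 46, -6]
*     [46, -276]
mod   [46]
9     [46, 9]
-     [37]
8     [37, 8]
over  [37, 8, 37]
over  [37, 8, 37, 8]
*     [37, 8, 296]
-1    [37, 8, 296, -1]
swap  [37, 8, -1, 296]
swap  [37, 8, 296, -1]
-     [37, 8, 297]
drop  [37, 8]
swap  [8, 37]
*     [296]

1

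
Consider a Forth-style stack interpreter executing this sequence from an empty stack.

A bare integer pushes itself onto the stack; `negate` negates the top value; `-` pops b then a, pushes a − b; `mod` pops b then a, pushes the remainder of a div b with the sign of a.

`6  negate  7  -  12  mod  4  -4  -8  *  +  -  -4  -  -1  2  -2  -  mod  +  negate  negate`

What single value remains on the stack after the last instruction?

6      → 6
negate → -6
7      → -6 7
-      → -13
12     → -13 12
mod    → -1
4      → -1 4
-4     → -1 4 -4
-8     → -1 4 -4 -8
*      → -1 4 32
+      → -1 36
-      → -37
-4     → -37 -4
-      → -33
-1     → -33 -1
2      → -33 -1 2
-2     → -33 -1 2 -2
-      → -33 -1 4
mod    → -33 -1
+      → -34
negate → 34
negate → -34

-34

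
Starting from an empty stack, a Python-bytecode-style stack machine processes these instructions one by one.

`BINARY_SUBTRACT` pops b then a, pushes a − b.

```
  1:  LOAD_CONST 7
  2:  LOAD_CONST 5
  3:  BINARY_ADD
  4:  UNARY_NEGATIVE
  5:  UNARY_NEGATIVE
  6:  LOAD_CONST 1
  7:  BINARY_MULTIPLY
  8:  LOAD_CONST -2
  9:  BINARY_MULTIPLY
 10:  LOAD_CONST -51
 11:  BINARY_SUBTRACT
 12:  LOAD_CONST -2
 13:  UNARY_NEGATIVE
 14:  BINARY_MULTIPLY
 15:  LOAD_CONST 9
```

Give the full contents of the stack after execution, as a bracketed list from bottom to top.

[54, 9]

LOAD_CONST 7    : [7]
LOAD_CONST 5    : [7, 5]
BINARY_ADD      : [12]
UNARY_NEGATIVE  : [-12]
UNARY_NEGATIVE  : [12]
LOAD_CONST 1    : [12, 1]
BINARY_MULTIPLY : [12]
LOAD_CONST -2   : [12, -2]
BINARY_MULTIPLY : [-24]
LOAD_CONST -51  : [-24, -51]
BINARY_SUBTRACT : [27]
LOAD_CONST -2   : [27, -2]
UNARY_NEGATIVE  : [27, 2]
BINARY_MULTIPLY : [54]
LOAD_CONST 9    : [54, 9]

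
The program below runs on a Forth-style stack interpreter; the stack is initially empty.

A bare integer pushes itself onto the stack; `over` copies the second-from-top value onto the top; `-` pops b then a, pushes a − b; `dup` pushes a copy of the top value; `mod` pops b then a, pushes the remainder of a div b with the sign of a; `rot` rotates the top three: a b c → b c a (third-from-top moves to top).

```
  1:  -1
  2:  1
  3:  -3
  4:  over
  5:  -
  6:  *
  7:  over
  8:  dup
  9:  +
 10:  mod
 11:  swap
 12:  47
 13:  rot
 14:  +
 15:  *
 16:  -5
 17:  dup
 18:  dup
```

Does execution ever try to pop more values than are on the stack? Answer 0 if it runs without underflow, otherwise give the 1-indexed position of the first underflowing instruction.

0

-1   : [-1]
1    : [-1, 1]
-3   : [-1, 1, -3]
over : [-1, 1, -3, 1]
-    : [-1, 1, -4]
*    : [-1, -4]
over : [-1, -4, -1]
dup  : [-1, -4, -1, -1]
+    : [-1, -4, -2]
mod  : [-1, 0]
swap : [0, -1]
47   : [0, -1, 47]
rot  : [-1, 47, 0]
+    : [-1, 47]
*    : [-47]
-5   : [-47, -5]
dup  : [-47, -5, -5]
dup  : [-47, -5, -5, -5]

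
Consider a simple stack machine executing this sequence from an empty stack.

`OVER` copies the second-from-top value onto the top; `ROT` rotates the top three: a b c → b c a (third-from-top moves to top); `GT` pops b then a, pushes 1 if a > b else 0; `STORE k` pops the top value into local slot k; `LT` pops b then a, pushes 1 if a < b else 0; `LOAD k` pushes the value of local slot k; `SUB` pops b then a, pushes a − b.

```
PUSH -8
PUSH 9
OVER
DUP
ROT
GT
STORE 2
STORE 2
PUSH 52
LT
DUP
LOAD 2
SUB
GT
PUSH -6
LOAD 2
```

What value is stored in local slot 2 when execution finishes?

-8

PUSH -8 -> -8
PUSH 9  -> -8 9
OVER    -> -8 9 -8
DUP     -> -8 9 -8 -8
ROT     -> -8 -8 -8 9
GT      -> -8 -8 0
STORE 2 -> -8 -8
STORE 2 -> -8
PUSH 52 -> -8 52
LT      -> 1
DUP     -> 1 1
LOAD 2  -> 1 1 -8
SUB     -> 1 9
GT      -> 0
PUSH -6 -> 0 -6
LOAD 2  -> 0 -6 -8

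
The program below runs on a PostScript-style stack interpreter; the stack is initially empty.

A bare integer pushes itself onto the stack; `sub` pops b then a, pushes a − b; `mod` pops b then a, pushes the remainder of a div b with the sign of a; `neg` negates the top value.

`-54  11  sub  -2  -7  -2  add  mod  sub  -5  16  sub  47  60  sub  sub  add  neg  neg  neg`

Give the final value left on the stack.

71

-54 → [-54]
11  → [-54, 11]
sub → [-65]
-2  → [-65, -2]
-7  → [-65, -2, -7]
-2  → [-65, -2, -7, -2]
add → [-65, -2, -9]
mod → [-65, -2]
sub → [-63]
-5  → [-63, -5]
16  → [-63, -5, 16]
sub → [-63, -21]
47  → [-63, -21, 47]
60  → [-63, -21, 47, 60]
sub → [-63, -21, -13]
sub → [-63, -8]
add → [-71]
neg → [71]
neg → [-71]
neg → [71]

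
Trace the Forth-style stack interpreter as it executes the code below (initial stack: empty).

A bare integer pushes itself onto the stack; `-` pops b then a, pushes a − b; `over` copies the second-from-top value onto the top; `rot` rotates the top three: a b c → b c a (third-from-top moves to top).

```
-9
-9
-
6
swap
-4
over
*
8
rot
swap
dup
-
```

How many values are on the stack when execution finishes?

4

-9   -> [-9]
-9   -> [-9, -9]
-    -> [0]
6    -> [0, 6]
swap -> [6, 0]
-4   -> [6, 0, -4]
over -> [6, 0, -4, 0]
*    -> [6, 0, 0]
8    -> [6, 0, 0, 8]
rot  -> [6, 0, 8, 0]
swap -> [6, 0, 0, 8]
dup  -> [6, 0, 0, 8, 8]
-    -> [6, 0, 0, 0]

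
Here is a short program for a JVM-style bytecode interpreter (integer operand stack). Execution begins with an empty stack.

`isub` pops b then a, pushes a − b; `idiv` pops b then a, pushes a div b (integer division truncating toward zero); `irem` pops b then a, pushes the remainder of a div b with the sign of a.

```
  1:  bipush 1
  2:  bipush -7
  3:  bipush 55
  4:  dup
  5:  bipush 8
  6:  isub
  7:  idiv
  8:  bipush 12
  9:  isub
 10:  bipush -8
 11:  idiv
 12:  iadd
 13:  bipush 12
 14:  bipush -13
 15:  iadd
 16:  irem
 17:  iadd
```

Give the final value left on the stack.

bipush 1   : [1]
bipush -7  : [1, -7]
bipush 55  : [1, -7, 55]
dup        : [1, -7, 55, 55]
bipush 8   : [1, -7, 55, 55, 8]
isub       : [1, -7, 55, 47]
idiv       : [1, -7, 1]
bipush 12  : [1, -7, 1, 12]
isub       : [1, -7, -11]
bipush -8  : [1, -7, -11, -8]
idiv       : [1, -7, 1]
iadd       : [1, -6]
bipush 12  : [1, -6, 12]
bipush -13 : [1, -6, 12, -13]
iadd       : [1, -6, -1]
irem       : [1, 0]
iadd       : [1]

1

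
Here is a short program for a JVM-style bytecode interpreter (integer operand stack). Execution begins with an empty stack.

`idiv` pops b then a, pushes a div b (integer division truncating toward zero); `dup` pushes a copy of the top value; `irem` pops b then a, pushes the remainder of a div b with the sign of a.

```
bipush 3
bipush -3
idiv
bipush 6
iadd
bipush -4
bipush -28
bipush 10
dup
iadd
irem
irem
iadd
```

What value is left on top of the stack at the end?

bipush 3    [3]
bipush -3   [3, -3]
idiv        [-1]
bipush 6    [-1, 6]
iadd        [5]
bipush -4   [5, -4]
bipush -28  [5, -4, -28]
bipush 10   [5, -4, -28, 10]
dup         [5, -4, -28, 10, 10]
iadd        [5, -4, -28, 20]
irem        [5, -4, -8]
irem        [5, -4]
iadd        [1]

1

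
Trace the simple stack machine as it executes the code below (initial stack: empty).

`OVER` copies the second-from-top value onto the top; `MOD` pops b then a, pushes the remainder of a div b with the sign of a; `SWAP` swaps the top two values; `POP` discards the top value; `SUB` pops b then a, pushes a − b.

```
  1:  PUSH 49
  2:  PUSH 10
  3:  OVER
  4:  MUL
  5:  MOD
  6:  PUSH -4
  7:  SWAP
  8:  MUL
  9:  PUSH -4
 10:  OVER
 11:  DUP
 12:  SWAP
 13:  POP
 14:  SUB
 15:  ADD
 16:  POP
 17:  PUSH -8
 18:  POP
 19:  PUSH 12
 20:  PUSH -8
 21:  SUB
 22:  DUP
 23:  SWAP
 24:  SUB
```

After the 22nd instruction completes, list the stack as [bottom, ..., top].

[20, 20]

PUSH 49 → [49]
PUSH 10 → [49, 10]
OVER    → [49, 10, 49]
MUL     → [49, 490]
MOD     → [49]
PUSH -4 → [49, -4]
SWAP    → [-4, 49]
MUL     → [-196]
PUSH -4 → [-196, -4]
OVER    → [-196, -4, -196]
DUP     → [-196, -4, -196, -196]
SWAP    → [-196, -4, -196, -196]
POP     → [-196, -4, -196]
SUB     → [-196, 192]
ADD     → [-4]
POP     → []
PUSH -8 → [-8]
POP     → []
PUSH 12 → [12]
PUSH -8 → [12, -8]
SUB     → [20]
DUP     → [20, 20]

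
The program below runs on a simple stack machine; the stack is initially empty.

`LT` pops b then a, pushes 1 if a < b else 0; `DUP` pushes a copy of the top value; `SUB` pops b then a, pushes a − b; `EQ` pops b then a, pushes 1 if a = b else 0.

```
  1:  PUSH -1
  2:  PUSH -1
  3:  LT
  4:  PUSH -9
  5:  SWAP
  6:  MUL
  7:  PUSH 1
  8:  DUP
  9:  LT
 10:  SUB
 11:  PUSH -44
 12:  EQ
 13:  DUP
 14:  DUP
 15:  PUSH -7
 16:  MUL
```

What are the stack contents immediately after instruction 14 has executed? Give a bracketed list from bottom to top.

PUSH -1   [-1]
PUSH -1   [-1, -1]
LT        [0]
PUSH -9   [0, -9]
SWAP      [-9, 0]
MUL       [0]
PUSH 1    [0, 1]
DUP       [0, 1, 1]
LT        [0, 0]
SUB       [0]
PUSH -44  [0, -44]
EQ        [0]
DUP       [0, 0]
DUP       [0, 0, 0]

[0, 0, 0]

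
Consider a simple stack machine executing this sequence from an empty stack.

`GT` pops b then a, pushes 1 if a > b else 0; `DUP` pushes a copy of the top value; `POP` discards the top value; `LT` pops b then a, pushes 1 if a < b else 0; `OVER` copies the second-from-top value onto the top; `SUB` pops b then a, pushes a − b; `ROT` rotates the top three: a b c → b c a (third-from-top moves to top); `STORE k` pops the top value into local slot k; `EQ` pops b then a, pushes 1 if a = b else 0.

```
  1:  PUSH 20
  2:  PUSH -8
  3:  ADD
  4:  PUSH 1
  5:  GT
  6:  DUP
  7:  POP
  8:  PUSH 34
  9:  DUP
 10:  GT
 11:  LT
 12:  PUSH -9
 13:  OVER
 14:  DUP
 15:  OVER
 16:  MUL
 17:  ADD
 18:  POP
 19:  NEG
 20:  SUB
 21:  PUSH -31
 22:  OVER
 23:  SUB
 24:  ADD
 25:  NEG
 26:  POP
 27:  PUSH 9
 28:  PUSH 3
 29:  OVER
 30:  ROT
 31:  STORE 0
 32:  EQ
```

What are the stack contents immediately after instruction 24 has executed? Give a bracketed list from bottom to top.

[-31]

PUSH 20  -> 20
PUSH -8  -> 20 -8
ADD      -> 12
PUSH 1   -> 12 1
GT       -> 1
DUP      -> 1 1
POP      -> 1
PUSH 34  -> 1 34
DUP      -> 1 34 34
GT       -> 1 0
LT       -> 0
PUSH -9  -> 0 -9
OVER     -> 0 -9 0
DUP      -> 0 -9 0 0
OVER     -> 0 -9 0 0 0
MUL      -> 0 -9 0 0
ADD      -> 0 -9 0
POP      -> 0 -9
NEG      -> 0 9
SUB      -> -9
PUSH -31 -> -9 -31
OVER     -> -9 -31 -9
SUB      -> -9 -22
ADD      -> -31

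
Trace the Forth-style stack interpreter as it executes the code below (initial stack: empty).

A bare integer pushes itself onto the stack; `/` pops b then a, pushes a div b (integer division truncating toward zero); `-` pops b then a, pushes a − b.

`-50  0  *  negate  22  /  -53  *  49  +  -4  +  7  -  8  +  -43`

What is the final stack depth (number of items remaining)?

-50    -> [-50]
0      -> [-50, 0]
*      -> [0]
negate -> [0]
22     -> [0, 22]
/      -> [0]
-53    -> [0, -53]
*      -> [0]
49     -> [0, 49]
+      -> [49]
-4     -> [49, -4]
+      -> [45]
7      -> [45, 7]
-      -> [38]
8      -> [38, 8]
+      -> [46]
-43    -> [46, -43]

2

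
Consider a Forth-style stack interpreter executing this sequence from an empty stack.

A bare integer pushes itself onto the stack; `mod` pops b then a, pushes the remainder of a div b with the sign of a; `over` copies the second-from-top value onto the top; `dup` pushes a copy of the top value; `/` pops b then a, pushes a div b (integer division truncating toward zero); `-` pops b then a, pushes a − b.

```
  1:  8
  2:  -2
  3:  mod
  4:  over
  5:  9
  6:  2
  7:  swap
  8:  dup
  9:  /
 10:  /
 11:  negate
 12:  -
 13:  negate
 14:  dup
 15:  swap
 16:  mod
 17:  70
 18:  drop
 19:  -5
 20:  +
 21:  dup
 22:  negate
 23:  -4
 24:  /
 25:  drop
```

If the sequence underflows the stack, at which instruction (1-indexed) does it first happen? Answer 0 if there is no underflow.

4

8    8
-2   8 -2
mod  0
over  — needs 2 operands, stack has 1 → underflow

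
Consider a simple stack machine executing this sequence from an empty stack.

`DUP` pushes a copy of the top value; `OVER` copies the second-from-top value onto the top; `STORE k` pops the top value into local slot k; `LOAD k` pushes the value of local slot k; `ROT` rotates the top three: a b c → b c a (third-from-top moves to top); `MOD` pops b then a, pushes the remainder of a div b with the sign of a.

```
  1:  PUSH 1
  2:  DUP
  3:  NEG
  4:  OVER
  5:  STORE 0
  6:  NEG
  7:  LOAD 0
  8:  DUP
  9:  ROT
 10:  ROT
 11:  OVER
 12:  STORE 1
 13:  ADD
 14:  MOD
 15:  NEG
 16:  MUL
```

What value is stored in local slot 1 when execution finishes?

PUSH 1  -> 1
DUP     -> 1 1
NEG     -> 1 -1
OVER    -> 1 -1 1
STORE 0 -> 1 -1
NEG     -> 1 1
LOAD 0  -> 1 1 1
DUP     -> 1 1 1 1
ROT     -> 1 1 1 1
ROT     -> 1 1 1 1
OVER    -> 1 1 1 1 1
STORE 1 -> 1 1 1 1
ADD     -> 1 1 2
MOD     -> 1 1
NEG     -> 1 -1
MUL     -> -1

1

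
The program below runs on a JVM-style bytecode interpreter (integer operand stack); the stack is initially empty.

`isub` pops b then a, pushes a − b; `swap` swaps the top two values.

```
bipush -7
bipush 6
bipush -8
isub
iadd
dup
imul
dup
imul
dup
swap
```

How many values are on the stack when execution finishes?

2

bipush -7 : [-7]
bipush 6  : [-7, 6]
bipush -8 : [-7, 6, -8]
isub      : [-7, 14]
iadd      : [7]
dup       : [7, 7]
imul      : [49]
dup       : [49, 49]
imul      : [2401]
dup       : [2401, 2401]
swap      : [2401, 2401]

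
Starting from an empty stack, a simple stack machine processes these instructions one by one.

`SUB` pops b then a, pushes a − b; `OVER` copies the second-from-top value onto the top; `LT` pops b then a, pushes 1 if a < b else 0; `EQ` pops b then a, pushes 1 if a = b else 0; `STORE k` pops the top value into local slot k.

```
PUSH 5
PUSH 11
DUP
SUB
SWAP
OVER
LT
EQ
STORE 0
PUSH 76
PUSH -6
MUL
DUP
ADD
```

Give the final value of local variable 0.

1

PUSH 5  -> 5
PUSH 11 -> 5 11
DUP     -> 5 11 11
SUB     -> 5 0
SWAP    -> 0 5
OVER    -> 0 5 0
LT      -> 0 0
EQ      -> 1
STORE 0 -> (empty)
PUSH 76 -> 76
PUSH -6 -> 76 -6
MUL     -> -456
DUP     -> -456 -456
ADD     -> -912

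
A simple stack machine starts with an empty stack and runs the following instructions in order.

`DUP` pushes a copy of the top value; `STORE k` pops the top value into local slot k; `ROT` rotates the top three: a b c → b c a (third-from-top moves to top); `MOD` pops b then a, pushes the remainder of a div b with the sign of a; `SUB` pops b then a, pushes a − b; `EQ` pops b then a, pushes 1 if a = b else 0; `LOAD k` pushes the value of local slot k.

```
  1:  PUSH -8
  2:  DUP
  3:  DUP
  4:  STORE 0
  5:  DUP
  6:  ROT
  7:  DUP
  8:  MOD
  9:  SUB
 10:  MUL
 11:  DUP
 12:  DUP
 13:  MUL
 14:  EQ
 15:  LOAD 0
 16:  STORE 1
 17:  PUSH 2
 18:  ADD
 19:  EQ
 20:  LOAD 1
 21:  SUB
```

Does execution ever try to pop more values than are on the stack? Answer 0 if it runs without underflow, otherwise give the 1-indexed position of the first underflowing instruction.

PUSH -8 -> -8
DUP     -> -8 -8
DUP     -> -8 -8 -8
STORE 0 -> -8 -8
DUP     -> -8 -8 -8
ROT     -> -8 -8 -8
DUP     -> -8 -8 -8 -8
MOD     -> -8 -8 0
SUB     -> -8 -8
MUL     -> 64
DUP     -> 64 64
DUP     -> 64 64 64
MUL     -> 64 4096
EQ      -> 0
LOAD 0  -> 0 -8
STORE 1 -> 0
PUSH 2  -> 0 2
ADD     -> 2
EQ  — needs 2 operands, stack has 1 → underflow

19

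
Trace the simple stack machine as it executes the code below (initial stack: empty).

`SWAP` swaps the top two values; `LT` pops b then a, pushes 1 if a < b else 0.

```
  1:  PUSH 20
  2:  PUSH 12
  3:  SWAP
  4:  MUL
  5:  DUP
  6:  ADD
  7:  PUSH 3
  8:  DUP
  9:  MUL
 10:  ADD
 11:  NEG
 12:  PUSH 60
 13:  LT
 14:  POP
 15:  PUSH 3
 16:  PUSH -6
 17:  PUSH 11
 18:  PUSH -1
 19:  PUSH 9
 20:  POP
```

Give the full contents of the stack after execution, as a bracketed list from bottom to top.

PUSH 20  [20]
PUSH 12  [20, 12]
SWAP     [12, 20]
MUL      [240]
DUP      [240, 240]
ADD      [480]
PUSH 3   [480, 3]
DUP      [480, 3, 3]
MUL      [480, 9]
ADD      [489]
NEG      [-489]
PUSH 60  [-489, 60]
LT       [1]
POP      []
PUSH 3   [3]
PUSH -6  [3, -6]
PUSH 11  [3, -6, 11]
PUSH -1  [3, -6, 11, -1]
PUSH 9   [3, -6, 11, -1, 9]
POP      [3, -6, 11, -1]

[3, -6, 11, -1]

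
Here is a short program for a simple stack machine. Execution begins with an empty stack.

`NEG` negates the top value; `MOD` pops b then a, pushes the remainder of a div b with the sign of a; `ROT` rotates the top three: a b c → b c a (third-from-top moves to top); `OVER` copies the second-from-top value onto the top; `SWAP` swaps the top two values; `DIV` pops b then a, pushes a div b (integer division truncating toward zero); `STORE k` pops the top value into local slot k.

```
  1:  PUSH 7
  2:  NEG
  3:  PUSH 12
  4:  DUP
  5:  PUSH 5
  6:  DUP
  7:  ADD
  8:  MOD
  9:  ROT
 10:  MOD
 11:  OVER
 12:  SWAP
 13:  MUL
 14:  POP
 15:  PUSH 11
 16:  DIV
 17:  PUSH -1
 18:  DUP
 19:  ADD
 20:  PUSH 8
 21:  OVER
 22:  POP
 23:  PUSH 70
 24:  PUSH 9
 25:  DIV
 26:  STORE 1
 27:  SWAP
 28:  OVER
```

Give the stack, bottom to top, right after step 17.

[1, -1]

PUSH 7  -> 7
NEG     -> -7
PUSH 12 -> -7 12
DUP     -> -7 12 12
PUSH 5  -> -7 12 12 5
DUP     -> -7 12 12 5 5
ADD     -> -7 12 12 10
MOD     -> -7 12 2
ROT     -> 12 2 -7
MOD     -> 12 2
OVER    -> 12 2 12
SWAP    -> 12 12 2
MUL     -> 12 24
POP     -> 12
PUSH 11 -> 12 11
DIV     -> 1
PUSH -1 -> 1 -1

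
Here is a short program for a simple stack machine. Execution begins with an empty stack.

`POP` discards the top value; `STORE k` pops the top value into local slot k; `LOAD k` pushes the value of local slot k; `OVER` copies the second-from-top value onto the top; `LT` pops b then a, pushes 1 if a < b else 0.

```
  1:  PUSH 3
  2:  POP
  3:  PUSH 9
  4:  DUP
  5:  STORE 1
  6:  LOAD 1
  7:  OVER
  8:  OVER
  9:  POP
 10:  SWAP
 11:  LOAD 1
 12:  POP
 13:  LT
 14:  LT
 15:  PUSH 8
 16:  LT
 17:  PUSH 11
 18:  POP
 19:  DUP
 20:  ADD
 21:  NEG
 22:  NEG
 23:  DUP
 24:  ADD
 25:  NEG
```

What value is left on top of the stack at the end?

PUSH 3   [3]
POP      []
PUSH 9   [9]
DUP      [9, 9]
STORE 1  [9]
LOAD 1   [9, 9]
OVER     [9, 9, 9]
OVER     [9, 9, 9, 9]
POP      [9, 9, 9]
SWAP     [9, 9, 9]
LOAD 1   [9, 9, 9, 9]
POP      [9, 9, 9]
LT       [9, 0]
LT       [0]
PUSH 8   [0, 8]
LT       [1]
PUSH 11  [1, 11]
POP      [1]
DUP      [1, 1]
ADD      [2]
NEG      [-2]
NEG      [2]
DUP      [2, 2]
ADD      [4]
NEG      [-4]

-4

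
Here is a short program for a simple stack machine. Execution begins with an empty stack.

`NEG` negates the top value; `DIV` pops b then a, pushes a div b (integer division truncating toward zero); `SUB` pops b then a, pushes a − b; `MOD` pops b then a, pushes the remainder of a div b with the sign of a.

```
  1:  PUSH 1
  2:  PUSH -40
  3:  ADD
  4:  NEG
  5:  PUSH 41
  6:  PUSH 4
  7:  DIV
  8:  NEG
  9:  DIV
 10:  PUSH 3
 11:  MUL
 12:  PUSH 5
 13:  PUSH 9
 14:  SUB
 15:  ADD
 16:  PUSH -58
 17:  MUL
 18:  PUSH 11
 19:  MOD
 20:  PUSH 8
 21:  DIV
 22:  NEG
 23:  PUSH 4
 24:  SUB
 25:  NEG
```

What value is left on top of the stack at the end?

4

PUSH 1    1
PUSH -40  1 -40
ADD       -39
NEG       39
PUSH 41   39 41
PUSH 4    39 41 4
DIV       39 10
NEG       39 -10
DIV       -3
PUSH 3    -3 3
MUL       -9
PUSH 5    -9 5
PUSH 9    -9 5 9
SUB       -9 -4
ADD       -13
PUSH -58  -13 -58
MUL       754
PUSH 11   754 11
MOD       6
PUSH 8    6 8
DIV       0
NEG       0
PUSH 4    0 4
SUB       -4
NEG       4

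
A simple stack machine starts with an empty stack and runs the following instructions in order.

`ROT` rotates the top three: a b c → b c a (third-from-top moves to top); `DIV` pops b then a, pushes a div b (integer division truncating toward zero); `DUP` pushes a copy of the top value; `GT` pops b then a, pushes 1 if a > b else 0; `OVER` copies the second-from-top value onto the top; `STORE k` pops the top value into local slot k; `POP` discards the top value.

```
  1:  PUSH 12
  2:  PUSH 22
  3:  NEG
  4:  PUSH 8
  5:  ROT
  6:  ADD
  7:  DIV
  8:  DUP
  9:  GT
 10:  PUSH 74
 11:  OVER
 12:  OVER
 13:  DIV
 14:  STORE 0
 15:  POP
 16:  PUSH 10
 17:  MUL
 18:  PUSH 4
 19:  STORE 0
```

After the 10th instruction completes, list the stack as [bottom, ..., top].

[0, 74]

PUSH 12  12
PUSH 22  12 22
NEG      12 -22
PUSH 8   12 -22 8
ROT      -22 8 12
ADD      -22 20
DIV      -1
DUP      -1 -1
GT       0
PUSH 74  0 74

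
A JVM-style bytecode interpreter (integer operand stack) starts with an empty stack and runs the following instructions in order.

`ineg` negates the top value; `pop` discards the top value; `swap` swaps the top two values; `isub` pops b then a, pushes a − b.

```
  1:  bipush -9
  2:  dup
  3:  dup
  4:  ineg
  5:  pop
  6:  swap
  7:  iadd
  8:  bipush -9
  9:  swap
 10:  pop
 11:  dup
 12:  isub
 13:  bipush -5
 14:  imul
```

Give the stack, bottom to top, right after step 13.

bipush -9 : [-9]
dup       : [-9, -9]
dup       : [-9, -9, -9]
ineg      : [-9, -9, 9]
pop       : [-9, -9]
swap      : [-9, -9]
iadd      : [-18]
bipush -9 : [-18, -9]
swap      : [-9, -18]
pop       : [-9]
dup       : [-9, -9]
isub      : [0]
bipush -5 : [0, -5]

[0, -5]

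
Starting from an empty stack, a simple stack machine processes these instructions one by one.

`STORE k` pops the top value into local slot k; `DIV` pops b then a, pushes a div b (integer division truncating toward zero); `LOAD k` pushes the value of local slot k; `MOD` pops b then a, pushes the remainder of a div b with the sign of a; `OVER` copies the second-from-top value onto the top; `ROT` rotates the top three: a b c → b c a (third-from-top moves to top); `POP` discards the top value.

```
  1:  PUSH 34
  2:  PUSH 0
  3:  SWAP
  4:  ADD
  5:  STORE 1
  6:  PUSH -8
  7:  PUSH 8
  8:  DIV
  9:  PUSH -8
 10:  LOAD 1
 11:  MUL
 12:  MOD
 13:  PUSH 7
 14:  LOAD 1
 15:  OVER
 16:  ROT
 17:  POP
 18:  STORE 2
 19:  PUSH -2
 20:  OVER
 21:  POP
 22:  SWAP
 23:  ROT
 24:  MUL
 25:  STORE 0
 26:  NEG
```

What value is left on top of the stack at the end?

PUSH 34  34
PUSH 0   34 0
SWAP     0 34
ADD      34
STORE 1  (empty)
PUSH -8  -8
PUSH 8   -8 8
DIV      -1
PUSH -8  -1 -8
LOAD 1   -1 -8 34
MUL      -1 -272
MOD      -1
PUSH 7   -1 7
LOAD 1   -1 7 34
OVER     -1 7 34 7
ROT      -1 34 7 7
POP      -1 34 7
STORE 2  -1 34
PUSH -2  -1 34 -2
OVER     -1 34 -2 34
POP      -1 34 -2
SWAP     -1 -2 34
ROT      -2 34 -1
MUL      -2 -34
STORE 0  -2
NEG      2

2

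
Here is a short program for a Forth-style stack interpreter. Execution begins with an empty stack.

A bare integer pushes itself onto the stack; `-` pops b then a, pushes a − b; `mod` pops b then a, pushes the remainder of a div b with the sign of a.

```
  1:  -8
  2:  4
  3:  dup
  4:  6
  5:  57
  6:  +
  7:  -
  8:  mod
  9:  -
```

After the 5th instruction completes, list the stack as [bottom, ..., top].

[-8, 4, 4, 6, 57]

-8  -> -8
4   -> -8 4
dup -> -8 4 4
6   -> -8 4 4 6
57  -> -8 4 4 6 57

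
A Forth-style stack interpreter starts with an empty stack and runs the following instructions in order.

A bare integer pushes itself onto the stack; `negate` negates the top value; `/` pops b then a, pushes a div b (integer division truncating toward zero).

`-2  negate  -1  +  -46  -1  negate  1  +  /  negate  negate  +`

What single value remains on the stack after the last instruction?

-2     → -2
negate → 2
-1     → 2 -1
+      → 1
-46    → 1 -46
-1     → 1 -46 -1
negate → 1 -46 1
1      → 1 -46 1 1
+      → 1 -46 2
/      → 1 -23
negate → 1 23
negate → 1 -23
+      → -22

-22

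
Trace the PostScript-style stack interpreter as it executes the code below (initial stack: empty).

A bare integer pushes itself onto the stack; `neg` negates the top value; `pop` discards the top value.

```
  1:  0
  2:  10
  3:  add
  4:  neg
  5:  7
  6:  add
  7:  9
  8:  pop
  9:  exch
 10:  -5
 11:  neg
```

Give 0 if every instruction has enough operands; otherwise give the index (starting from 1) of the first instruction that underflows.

9

0   → 0
10  → 0 10
add → 10
neg → -10
7   → -10 7
add → -3
9   → -3 9
pop → -3
exch  — needs 2 operands, stack has 1 → underflow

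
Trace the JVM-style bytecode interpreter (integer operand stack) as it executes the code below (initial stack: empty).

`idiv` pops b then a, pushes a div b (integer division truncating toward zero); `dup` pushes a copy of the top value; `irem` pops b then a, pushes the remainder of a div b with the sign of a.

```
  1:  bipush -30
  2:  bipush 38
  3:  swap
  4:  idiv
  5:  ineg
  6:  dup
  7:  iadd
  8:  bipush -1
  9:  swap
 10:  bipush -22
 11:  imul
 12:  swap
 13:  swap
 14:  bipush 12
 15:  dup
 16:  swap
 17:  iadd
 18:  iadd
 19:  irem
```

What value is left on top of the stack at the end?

bipush -30 → -30
bipush 38  → -30 38
swap       → 38 -30
idiv       → -1
ineg       → 1
dup        → 1 1
iadd       → 2
bipush -1  → 2 -1
swap       → -1 2
bipush -22 → -1 2 -22
imul       → -1 -44
swap       → -44 -1
swap       → -1 -44
bipush 12  → -1 -44 12
dup        → -1 -44 12 12
swap       → -1 -44 12 12
iadd       → -1 -44 24
iadd       → -1 -20
irem       → -1

-1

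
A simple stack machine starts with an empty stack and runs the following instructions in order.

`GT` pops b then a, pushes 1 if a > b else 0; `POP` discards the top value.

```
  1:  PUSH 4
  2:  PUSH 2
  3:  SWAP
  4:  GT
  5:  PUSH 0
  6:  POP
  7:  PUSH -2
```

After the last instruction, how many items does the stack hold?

PUSH 4  : [4]
PUSH 2  : [4, 2]
SWAP    : [2, 4]
GT      : [0]
PUSH 0  : [0, 0]
POP     : [0]
PUSH -2 : [0, -2]

2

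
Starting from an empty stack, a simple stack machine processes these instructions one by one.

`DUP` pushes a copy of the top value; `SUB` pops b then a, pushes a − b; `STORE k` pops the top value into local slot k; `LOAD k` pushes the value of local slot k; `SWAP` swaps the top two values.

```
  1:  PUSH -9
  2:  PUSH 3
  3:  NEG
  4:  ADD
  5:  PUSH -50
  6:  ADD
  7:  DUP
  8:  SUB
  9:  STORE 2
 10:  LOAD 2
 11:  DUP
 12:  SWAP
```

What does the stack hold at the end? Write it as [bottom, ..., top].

[0, 0]

PUSH -9  → [-9]
PUSH 3   → [-9, 3]
NEG      → [-9, -3]
ADD      → [-12]
PUSH -50 → [-12, -50]
ADD      → [-62]
DUP      → [-62, -62]
SUB      → [0]
STORE 2  → []
LOAD 2   → [0]
DUP      → [0, 0]
SWAP     → [0, 0]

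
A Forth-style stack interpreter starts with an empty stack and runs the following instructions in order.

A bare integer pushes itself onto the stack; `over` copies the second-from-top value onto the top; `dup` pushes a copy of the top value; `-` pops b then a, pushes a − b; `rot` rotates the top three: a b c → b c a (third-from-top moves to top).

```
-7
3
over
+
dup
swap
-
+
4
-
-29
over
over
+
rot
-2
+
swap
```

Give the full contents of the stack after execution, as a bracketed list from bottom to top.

[-29, -13, -40]

-7   → -7
3    → -7 3
over → -7 3 -7
+    → -7 -4
dup  → -7 -4 -4
swap → -7 -4 -4
-    → -7 0
+    → -7
4    → -7 4
-    → -11
-29  → -11 -29
over → -11 -29 -11
over → -11 -29 -11 -29
+    → -11 -29 -40
rot  → -29 -40 -11
-2   → -29 -40 -11 -2
+    → -29 -40 -13
swap → -29 -13 -40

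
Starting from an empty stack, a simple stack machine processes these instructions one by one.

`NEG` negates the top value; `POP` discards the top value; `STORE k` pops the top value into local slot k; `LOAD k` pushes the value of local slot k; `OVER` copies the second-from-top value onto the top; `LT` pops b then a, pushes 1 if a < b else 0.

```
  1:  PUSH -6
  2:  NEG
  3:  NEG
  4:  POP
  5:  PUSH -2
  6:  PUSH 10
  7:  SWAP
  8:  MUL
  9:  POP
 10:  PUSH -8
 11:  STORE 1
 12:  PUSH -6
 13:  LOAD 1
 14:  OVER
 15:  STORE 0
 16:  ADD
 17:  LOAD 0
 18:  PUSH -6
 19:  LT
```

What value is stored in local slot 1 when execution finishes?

PUSH -6 -> [-6]
NEG     -> [6]
NEG     -> [-6]
POP     -> []
PUSH -2 -> [-2]
PUSH 10 -> [-2, 10]
SWAP    -> [10, -2]
MUL     -> [-20]
POP     -> []
PUSH -8 -> [-8]
STORE 1 -> []
PUSH -6 -> [-6]
LOAD 1  -> [-6, -8]
OVER    -> [-6, -8, -6]
STORE 0 -> [-6, -8]
ADD     -> [-14]
LOAD 0  -> [-14, -6]
PUSH -6 -> [-14, -6, -6]
LT      -> [-14, 0]

-8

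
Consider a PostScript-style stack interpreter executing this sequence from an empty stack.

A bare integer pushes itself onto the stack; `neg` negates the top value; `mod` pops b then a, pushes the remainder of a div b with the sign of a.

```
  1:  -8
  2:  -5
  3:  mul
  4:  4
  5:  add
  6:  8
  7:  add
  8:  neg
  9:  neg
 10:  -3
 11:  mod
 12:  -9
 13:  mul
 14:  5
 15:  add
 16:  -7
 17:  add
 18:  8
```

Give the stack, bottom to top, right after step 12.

-8  : [-8]
-5  : [-8, -5]
mul : [40]
4   : [40, 4]
add : [44]
8   : [44, 8]
add : [52]
neg : [-52]
neg : [52]
-3  : [52, -3]
mod : [1]
-9  : [1, -9]

[1, -9]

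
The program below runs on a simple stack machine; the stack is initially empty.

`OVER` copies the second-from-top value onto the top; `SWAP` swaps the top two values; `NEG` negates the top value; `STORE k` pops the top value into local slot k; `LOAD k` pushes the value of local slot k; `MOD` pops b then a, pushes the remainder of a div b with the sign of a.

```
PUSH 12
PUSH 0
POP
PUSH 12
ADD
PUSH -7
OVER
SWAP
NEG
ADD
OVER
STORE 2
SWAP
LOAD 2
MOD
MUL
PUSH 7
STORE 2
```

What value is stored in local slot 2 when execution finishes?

7

PUSH 12  12
PUSH 0   12 0
POP      12
PUSH 12  12 12
ADD      24
PUSH -7  24 -7
OVER     24 -7 24
SWAP     24 24 -7
NEG      24 24 7
ADD      24 31
OVER     24 31 24
STORE 2  24 31
SWAP     31 24
LOAD 2   31 24 24
MOD      31 0
MUL      0
PUSH 7   0 7
STORE 2  0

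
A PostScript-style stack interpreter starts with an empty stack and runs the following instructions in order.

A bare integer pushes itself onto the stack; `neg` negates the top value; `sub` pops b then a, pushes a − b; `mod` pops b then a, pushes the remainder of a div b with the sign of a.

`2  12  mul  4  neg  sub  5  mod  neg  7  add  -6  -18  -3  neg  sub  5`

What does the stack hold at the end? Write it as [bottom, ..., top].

[4, -6, -21, 5]

2   -> [2]
12  -> [2, 12]
mul -> [24]
4   -> [24, 4]
neg -> [24, -4]
sub -> [28]
5   -> [28, 5]
mod -> [3]
neg -> [-3]
7   -> [-3, 7]
add -> [4]
-6  -> [4, -6]
-18 -> [4, -6, -18]
-3  -> [4, -6, -18, -3]
neg -> [4, -6, -18, 3]
sub -> [4, -6, -21]
5   -> [4, -6, -21, 5]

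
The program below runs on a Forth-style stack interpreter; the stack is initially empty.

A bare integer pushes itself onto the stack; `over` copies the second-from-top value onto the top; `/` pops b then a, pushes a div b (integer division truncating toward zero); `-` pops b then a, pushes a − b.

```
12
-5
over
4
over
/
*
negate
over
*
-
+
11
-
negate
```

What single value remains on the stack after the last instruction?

12     → 12
-5     → 12 -5
over   → 12 -5 12
4      → 12 -5 12 4
over   → 12 -5 12 4 12
/      → 12 -5 12 0
*      → 12 -5 0
negate → 12 -5 0
over   → 12 -5 0 -5
*      → 12 -5 0
-      → 12 -5
+      → 7
11     → 7 11
-      → -4
negate → 4

4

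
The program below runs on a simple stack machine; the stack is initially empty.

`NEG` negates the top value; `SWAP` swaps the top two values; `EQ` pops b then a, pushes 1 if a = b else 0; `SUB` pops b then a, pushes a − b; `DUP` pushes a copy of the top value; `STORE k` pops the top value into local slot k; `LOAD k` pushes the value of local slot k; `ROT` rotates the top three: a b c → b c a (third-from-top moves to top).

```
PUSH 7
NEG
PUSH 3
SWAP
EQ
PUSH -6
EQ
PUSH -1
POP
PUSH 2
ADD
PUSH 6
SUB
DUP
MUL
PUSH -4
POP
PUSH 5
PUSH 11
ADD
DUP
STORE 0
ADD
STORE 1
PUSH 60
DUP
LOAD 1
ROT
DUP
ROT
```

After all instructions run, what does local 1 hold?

PUSH 7  -> 7
NEG     -> -7
PUSH 3  -> -7 3
SWAP    -> 3 -7
EQ      -> 0
PUSH -6 -> 0 -6
EQ      -> 0
PUSH -1 -> 0 -1
POP     -> 0
PUSH 2  -> 0 2
ADD     -> 2
PUSH 6  -> 2 6
SUB     -> -4
DUP     -> -4 -4
MUL     -> 16
PUSH -4 -> 16 -4
POP     -> 16
PUSH 5  -> 16 5
PUSH 11 -> 16 5 11
ADD     -> 16 16
DUP     -> 16 16 16
STORE 0 -> 16 16
ADD     -> 32
STORE 1 -> (empty)
PUSH 60 -> 60
DUP     -> 60 60
LOAD 1  -> 60 60 32
ROT     -> 60 32 60
DUP     -> 60 32 60 60
ROT     -> 60 60 60 32

32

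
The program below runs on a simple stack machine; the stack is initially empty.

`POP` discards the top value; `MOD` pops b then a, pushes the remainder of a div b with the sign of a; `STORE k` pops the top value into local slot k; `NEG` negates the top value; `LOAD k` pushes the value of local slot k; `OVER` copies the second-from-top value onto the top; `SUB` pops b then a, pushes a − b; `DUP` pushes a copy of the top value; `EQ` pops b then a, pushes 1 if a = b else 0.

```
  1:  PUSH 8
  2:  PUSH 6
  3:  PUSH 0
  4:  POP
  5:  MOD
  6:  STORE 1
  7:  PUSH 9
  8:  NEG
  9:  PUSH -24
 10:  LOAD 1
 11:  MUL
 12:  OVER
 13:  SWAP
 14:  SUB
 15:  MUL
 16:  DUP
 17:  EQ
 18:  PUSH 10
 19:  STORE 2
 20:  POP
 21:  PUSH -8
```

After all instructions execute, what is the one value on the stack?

PUSH 8   -> [8]
PUSH 6   -> [8, 6]
PUSH 0   -> [8, 6, 0]
POP      -> [8, 6]
MOD      -> [2]
STORE 1  -> []
PUSH 9   -> [9]
NEG      -> [-9]
PUSH -24 -> [-9, -24]
LOAD 1   -> [-9, -24, 2]
MUL      -> [-9, -48]
OVER     -> [-9, -48, -9]
SWAP     -> [-9, -9, -48]
SUB      -> [-9, 39]
MUL      -> [-351]
DUP      -> [-351, -351]
EQ       -> [1]
PUSH 10  -> [1, 10]
STORE 2  -> [1]
POP      -> []
PUSH -8  -> [-8]

-8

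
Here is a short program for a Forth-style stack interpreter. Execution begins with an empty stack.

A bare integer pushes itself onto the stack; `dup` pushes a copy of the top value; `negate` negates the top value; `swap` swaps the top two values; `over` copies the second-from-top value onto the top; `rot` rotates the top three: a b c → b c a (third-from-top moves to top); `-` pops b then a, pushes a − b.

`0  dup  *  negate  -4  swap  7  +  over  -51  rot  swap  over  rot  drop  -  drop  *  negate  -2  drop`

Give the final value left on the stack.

0      -> [0]
dup    -> [0, 0]
*      -> [0]
negate -> [0]
-4     -> [0, -4]
swap   -> [-4, 0]
7      -> [-4, 0, 7]
+      -> [-4, 7]
over   -> [-4, 7, -4]
-51    -> [-4, 7, -4, -51]
rot    -> [-4, -4, -51, 7]
swap   -> [-4, -4, 7, -51]
over   -> [-4, -4, 7, -51, 7]
rot    -> [-4, -4, -51, 7, 7]
drop   -> [-4, -4, -51, 7]
-      -> [-4, -4, -58]
drop   -> [-4, -4]
*      -> [16]
negate -> [-16]
-2     -> [-16, -2]
drop   -> [-16]

-16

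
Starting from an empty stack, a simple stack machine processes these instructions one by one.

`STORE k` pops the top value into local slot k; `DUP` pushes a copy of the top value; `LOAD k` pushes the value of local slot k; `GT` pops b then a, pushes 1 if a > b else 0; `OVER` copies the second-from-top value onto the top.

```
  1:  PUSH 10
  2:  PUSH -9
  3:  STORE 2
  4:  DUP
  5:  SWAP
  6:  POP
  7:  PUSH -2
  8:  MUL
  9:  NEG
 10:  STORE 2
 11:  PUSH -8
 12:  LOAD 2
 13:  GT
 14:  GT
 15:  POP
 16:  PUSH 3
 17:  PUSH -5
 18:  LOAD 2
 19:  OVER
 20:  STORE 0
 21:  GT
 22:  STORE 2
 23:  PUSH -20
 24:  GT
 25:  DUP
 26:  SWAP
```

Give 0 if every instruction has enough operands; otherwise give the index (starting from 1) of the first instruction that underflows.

PUSH 10 : [10]
PUSH -9 : [10, -9]
STORE 2 : [10]
DUP     : [10, 10]
SWAP    : [10, 10]
POP     : [10]
PUSH -2 : [10, -2]
MUL     : [-20]
NEG     : [20]
STORE 2 : []
PUSH -8 : [-8]
LOAD 2  : [-8, 20]
GT      : [0]
GT  — needs 2 operands, stack has 1 → underflow

14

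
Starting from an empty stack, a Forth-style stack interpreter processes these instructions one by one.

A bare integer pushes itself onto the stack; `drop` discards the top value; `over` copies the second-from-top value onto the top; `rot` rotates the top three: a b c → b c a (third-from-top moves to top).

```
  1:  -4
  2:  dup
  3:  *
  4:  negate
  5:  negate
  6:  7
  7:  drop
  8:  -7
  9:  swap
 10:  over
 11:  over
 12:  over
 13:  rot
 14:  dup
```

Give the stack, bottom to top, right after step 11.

-4      [-4]
dup     [-4, -4]
*       [16]
negate  [-16]
negate  [16]
7       [16, 7]
drop    [16]
-7      [16, -7]
swap    [-7, 16]
over    [-7, 16, -7]
over    [-7, 16, -7, 16]

[-7, 16, -7, 16]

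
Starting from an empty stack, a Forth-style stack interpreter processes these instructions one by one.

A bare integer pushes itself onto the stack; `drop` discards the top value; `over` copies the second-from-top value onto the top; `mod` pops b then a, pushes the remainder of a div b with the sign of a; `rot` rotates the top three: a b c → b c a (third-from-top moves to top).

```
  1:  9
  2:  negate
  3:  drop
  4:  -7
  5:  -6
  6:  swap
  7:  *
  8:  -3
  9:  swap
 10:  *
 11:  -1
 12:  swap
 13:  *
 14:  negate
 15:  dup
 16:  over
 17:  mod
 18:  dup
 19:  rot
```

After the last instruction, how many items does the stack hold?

3

9       [9]
negate  [-9]
drop    []
-7      [-7]
-6      [-7, -6]
swap    [-6, -7]
*       [42]
-3      [42, -3]
swap    [-3, 42]
*       [-126]
-1      [-126, -1]
swap    [-1, -126]
*       [126]
negate  [-126]
dup     [-126, -126]
over    [-126, -126, -126]
mod     [-126, 0]
dup     [-126, 0, 0]
rot     [0, 0, -126]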